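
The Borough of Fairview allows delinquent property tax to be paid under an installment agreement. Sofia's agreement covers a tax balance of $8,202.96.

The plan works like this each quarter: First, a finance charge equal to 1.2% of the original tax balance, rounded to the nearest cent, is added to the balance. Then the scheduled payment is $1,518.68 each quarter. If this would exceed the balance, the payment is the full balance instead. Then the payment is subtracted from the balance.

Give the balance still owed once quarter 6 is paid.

$0.00

Quarter 1: $8,202.96 +$98.44 interest = $8,301.40; pay $1,518.68 → $6,782.72
Quarter 2: $6,782.72 +$98.44 interest = $6,881.16; pay $1,518.68 → $5,362.48
Quarter 3: $5,362.48 +$98.44 interest = $5,460.92; pay $1,518.68 → $3,942.24
Quarter 4: $3,942.24 +$98.44 interest = $4,040.68; pay $1,518.68 → $2,522.00
Quarter 5: $2,522.00 +$98.44 interest = $2,620.44; pay $1,518.68 → $1,101.76
Quarter 6: $1,101.76 +$98.44 interest = $1,200.20; pay $1,200.20 → $0.00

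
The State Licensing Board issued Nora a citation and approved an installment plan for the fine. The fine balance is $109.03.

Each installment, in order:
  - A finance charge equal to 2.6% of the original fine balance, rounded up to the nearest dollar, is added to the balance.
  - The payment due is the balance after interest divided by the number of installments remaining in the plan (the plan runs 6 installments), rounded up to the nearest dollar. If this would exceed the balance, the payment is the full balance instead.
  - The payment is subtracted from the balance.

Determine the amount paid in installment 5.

$23.00

Installment 1: $109.03 +$3.00 interest = $112.03; pay $19.00 → $93.03
Installment 2: $93.03 +$3.00 interest = $96.03; pay $20.00 → $76.03
Installment 3: $76.03 +$3.00 interest = $79.03; pay $20.00 → $59.03
Installment 4: $59.03 +$3.00 interest = $62.03; pay $21.00 → $41.03
Installment 5: $41.03 +$3.00 interest = $44.03; pay $23.00 → $21.03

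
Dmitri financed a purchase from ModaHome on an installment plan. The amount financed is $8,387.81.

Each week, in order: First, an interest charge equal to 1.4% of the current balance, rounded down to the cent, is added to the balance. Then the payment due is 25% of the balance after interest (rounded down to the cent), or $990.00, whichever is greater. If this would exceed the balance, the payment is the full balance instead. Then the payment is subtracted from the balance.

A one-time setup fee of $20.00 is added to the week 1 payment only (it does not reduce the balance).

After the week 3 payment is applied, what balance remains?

Week 1: opening $8,387.81; interest $117.42 → $8,505.23; payment $2,126.30 (+ $20.00 fee); balance $6,378.93
Week 2: opening $6,378.93; interest $89.30 → $6,468.23; payment $1,617.05; balance $4,851.18
Week 3: opening $4,851.18; interest $67.91 → $4,919.09; payment $1,229.77; balance $3,689.32

$3,689.32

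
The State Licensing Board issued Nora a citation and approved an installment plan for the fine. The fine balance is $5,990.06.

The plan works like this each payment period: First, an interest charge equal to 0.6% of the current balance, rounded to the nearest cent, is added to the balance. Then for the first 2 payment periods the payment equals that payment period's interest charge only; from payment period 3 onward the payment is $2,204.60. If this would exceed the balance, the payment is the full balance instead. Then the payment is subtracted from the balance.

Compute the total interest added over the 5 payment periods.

$140.59

# | Opening | Interest | Payment | End bal
1 | $5,990.06 | $35.94 | $35.94 | $5,990.06
2 | $5,990.06 | $35.94 | $35.94 | $5,990.06
3 | $5,990.06 | $35.94 | $2,204.60 | $3,821.40
4 | $3,821.40 | $22.93 | $2,204.60 | $1,639.73
5 | $1,639.73 | $9.84 | $1,649.57 | $0.00
Total interest: $35.94 + $35.94 + $35.94 + $22.93 + $9.84 = $140.59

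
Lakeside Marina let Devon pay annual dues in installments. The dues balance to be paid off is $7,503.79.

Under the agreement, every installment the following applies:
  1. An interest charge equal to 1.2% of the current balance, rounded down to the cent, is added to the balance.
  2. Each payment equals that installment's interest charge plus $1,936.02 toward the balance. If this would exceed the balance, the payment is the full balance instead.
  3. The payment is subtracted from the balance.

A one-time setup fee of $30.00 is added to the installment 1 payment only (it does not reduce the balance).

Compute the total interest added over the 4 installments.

$220.77

Installment 1: $7,503.79 +$90.04 interest = $7,593.83; pay $2,026.06 (+ $30.00 fee) → $5,567.77
Installment 2: $5,567.77 +$66.81 interest = $5,634.58; pay $2,002.83 → $3,631.75
Installment 3: $3,631.75 +$43.58 interest = $3,675.33; pay $1,979.60 → $1,695.73
Installment 4: $1,695.73 +$20.34 interest = $1,716.07; pay $1,716.07 → $0.00
Total interest: $90.04 + $66.81 + $43.58 + $20.34 = $220.77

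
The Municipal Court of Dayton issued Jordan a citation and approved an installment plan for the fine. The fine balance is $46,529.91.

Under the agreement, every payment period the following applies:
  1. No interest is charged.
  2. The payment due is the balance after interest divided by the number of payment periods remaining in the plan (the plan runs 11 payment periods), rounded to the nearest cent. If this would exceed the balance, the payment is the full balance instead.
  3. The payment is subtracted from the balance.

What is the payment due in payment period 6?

$4,229.99

Payment period 1: opening $46,529.91; payment $4,229.99; balance $42,299.92
Payment period 2: opening $42,299.92; payment $4,229.99; balance $38,069.93
Payment period 3: opening $38,069.93; payment $4,229.99; balance $33,839.94
Payment period 4: opening $33,839.94; payment $4,229.99; balance $29,609.95
Payment period 5: opening $29,609.95; payment $4,229.99; balance $25,379.96
Payment period 6: opening $25,379.96; payment $4,229.99; balance $21,149.97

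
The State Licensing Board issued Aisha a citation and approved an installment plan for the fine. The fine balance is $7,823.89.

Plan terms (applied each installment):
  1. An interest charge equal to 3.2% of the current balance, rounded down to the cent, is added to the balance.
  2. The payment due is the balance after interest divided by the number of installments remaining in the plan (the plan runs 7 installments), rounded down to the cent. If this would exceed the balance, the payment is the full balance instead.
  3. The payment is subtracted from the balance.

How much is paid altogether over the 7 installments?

$8,892.04

Installment 1: opening $7,823.89; interest $250.36 → $8,074.25; payment $1,153.46; balance $6,920.79
Installment 2: opening $6,920.79; interest $221.46 → $7,142.25; payment $1,190.37; balance $5,951.88
Installment 3: opening $5,951.88; interest $190.46 → $6,142.34; payment $1,228.46; balance $4,913.88
Installment 4: opening $4,913.88; interest $157.24 → $5,071.12; payment $1,267.78; balance $3,803.34
Installment 5: opening $3,803.34; interest $121.70 → $3,925.04; payment $1,308.34; balance $2,616.70
Installment 6: opening $2,616.70; interest $83.73 → $2,700.43; payment $1,350.21; balance $1,350.22
Installment 7: opening $1,350.22; interest $43.20 → $1,393.42; payment $1,393.42; balance $0.00
Total paid: $8,892.04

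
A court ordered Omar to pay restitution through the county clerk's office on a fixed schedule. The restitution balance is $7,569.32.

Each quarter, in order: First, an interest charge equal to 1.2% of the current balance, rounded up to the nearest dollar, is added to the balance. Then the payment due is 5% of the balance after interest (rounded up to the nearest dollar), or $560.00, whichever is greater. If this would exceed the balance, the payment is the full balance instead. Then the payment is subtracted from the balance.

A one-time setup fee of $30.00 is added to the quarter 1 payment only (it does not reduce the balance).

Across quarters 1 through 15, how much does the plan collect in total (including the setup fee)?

Quarter 1: $7,569.32 +$91.00 interest = $7,660.32; pay $560.00 (+ $30.00 fee) → $7,100.32
Quarter 2: $7,100.32 +$86.00 interest = $7,186.32; pay $560.00 → $6,626.32
Quarter 3: $6,626.32 +$80.00 interest = $6,706.32; pay $560.00 → $6,146.32
Quarter 4: $6,146.32 +$74.00 interest = $6,220.32; pay $560.00 → $5,660.32
Quarter 5: $5,660.32 +$68.00 interest = $5,728.32; pay $560.00 → $5,168.32
Quarter 6: $5,168.32 +$63.00 interest = $5,231.32; pay $560.00 → $4,671.32
Quarter 7: $4,671.32 +$57.00 interest = $4,728.32; pay $560.00 → $4,168.32
Quarter 8: $4,168.32 +$51.00 interest = $4,219.32; pay $560.00 → $3,659.32
Quarter 9: $3,659.32 +$44.00 interest = $3,703.32; pay $560.00 → $3,143.32
Quarter 10: $3,143.32 +$38.00 interest = $3,181.32; pay $560.00 → $2,621.32
Quarter 11: $2,621.32 +$32.00 interest = $2,653.32; pay $560.00 → $2,093.32
Quarter 12: $2,093.32 +$26.00 interest = $2,119.32; pay $560.00 → $1,559.32
Quarter 13: $1,559.32 +$19.00 interest = $1,578.32; pay $560.00 → $1,018.32
Quarter 14: $1,018.32 +$13.00 interest = $1,031.32; pay $560.00 → $471.32
Quarter 15: $471.32 +$6.00 interest = $477.32; pay $477.32 → $0.00
Total paid: $8,347.32

$8,347.32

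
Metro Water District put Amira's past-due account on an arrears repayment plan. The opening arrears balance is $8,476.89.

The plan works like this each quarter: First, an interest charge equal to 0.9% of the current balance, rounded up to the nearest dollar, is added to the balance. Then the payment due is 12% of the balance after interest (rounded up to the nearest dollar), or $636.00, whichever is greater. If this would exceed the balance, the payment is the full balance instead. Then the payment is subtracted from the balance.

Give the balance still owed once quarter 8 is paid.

Quarter 1: opening $8,476.89; interest $77.00 → $8,553.89; payment $1,027.00; balance $7,526.89
Quarter 2: opening $7,526.89; interest $68.00 → $7,594.89; payment $912.00; balance $6,682.89
Quarter 3: opening $6,682.89; interest $61.00 → $6,743.89; payment $810.00; balance $5,933.89
Quarter 4: opening $5,933.89; interest $54.00 → $5,987.89; payment $719.00; balance $5,268.89
Quarter 5: opening $5,268.89; interest $48.00 → $5,316.89; payment $639.00; balance $4,677.89
Quarter 6: opening $4,677.89; interest $43.00 → $4,720.89; payment $636.00; balance $4,084.89
Quarter 7: opening $4,084.89; interest $37.00 → $4,121.89; payment $636.00; balance $3,485.89
Quarter 8: opening $3,485.89; interest $32.00 → $3,517.89; payment $636.00; balance $2,881.89

$2,881.89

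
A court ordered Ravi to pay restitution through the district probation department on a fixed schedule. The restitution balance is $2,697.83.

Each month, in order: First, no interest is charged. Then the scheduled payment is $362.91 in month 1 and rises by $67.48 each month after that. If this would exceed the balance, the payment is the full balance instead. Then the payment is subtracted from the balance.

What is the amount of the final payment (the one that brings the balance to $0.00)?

Month 1: opening $2,697.83; payment $362.91; balance $2,334.92
Month 2: opening $2,334.92; payment $430.39; balance $1,904.53
Month 3: opening $1,904.53; payment $497.87; balance $1,406.66
Month 4: opening $1,406.66; payment $565.35; balance $841.31
Month 5: opening $841.31; payment $632.83; balance $208.48
Month 6: opening $208.48; payment $208.48; balance $0.00

$208.48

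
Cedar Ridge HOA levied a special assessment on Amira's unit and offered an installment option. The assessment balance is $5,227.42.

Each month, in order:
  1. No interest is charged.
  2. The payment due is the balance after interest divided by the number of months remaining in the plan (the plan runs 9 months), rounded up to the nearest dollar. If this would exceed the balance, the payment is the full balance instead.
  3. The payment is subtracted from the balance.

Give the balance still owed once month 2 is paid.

$4,065.42

# | Opening | Payment | End bal
1 | $5,227.42 | $581.00 | $4,646.42
2 | $4,646.42 | $581.00 | $4,065.42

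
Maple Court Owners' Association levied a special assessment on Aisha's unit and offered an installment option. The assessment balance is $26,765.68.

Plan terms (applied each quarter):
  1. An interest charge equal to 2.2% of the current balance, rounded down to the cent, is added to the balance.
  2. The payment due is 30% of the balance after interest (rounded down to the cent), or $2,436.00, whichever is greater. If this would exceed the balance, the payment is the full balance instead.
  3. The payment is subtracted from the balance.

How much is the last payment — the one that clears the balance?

$14.20

# | Opening | Interest | Payment | End bal
1 | $26,765.68 | $588.84 | $8,206.35 | $19,148.17
2 | $19,148.17 | $421.25 | $5,870.82 | $13,698.60
3 | $13,698.60 | $301.36 | $4,199.98 | $9,799.98
4 | $9,799.98 | $215.59 | $3,004.67 | $7,010.90
5 | $7,010.90 | $154.23 | $2,436.00 | $4,729.13
6 | $4,729.13 | $104.04 | $2,436.00 | $2,397.17
7 | $2,397.17 | $52.73 | $2,436.00 | $13.90
8 | $13.90 | $0.30 | $14.20 | $0.00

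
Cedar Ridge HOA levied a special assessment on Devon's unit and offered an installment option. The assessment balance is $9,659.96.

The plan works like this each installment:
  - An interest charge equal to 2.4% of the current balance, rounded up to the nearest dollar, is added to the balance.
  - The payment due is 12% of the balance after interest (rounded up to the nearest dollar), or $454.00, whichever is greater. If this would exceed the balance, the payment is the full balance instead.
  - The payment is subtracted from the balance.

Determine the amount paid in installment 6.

$706.00

Installment 1: $9,659.96 +$232.00 interest = $9,891.96; pay $1,188.00 → $8,703.96
Installment 2: $8,703.96 +$209.00 interest = $8,912.96; pay $1,070.00 → $7,842.96
Installment 3: $7,842.96 +$189.00 interest = $8,031.96; pay $964.00 → $7,067.96
Installment 4: $7,067.96 +$170.00 interest = $7,237.96; pay $869.00 → $6,368.96
Installment 5: $6,368.96 +$153.00 interest = $6,521.96; pay $783.00 → $5,738.96
Installment 6: $5,738.96 +$138.00 interest = $5,876.96; pay $706.00 → $5,170.96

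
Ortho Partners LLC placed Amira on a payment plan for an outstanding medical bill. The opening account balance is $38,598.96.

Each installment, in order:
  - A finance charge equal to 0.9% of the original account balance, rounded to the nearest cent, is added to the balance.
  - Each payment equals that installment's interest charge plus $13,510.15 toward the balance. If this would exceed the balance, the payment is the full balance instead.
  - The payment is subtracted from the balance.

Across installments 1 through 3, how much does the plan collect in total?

# | Opening | Interest | Payment | End bal
1 | $38,598.96 | $347.39 | $13,857.54 | $25,088.81
2 | $25,088.81 | $347.39 | $13,857.54 | $11,578.66
3 | $11,578.66 | $347.39 | $11,926.05 | $0.00
Total paid: $39,641.13

$39,641.13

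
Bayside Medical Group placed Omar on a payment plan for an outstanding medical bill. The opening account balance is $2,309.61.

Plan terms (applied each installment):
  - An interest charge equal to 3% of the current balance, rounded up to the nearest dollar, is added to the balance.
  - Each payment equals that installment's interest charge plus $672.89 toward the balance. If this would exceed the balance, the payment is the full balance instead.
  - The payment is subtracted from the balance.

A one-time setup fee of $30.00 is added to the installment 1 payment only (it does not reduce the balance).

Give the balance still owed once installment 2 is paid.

Installment 1: $2,309.61 +$70.00 interest = $2,379.61; pay $742.89 (+ $30.00 fee) → $1,636.72
Installment 2: $1,636.72 +$50.00 interest = $1,686.72; pay $722.89 → $963.83

$963.83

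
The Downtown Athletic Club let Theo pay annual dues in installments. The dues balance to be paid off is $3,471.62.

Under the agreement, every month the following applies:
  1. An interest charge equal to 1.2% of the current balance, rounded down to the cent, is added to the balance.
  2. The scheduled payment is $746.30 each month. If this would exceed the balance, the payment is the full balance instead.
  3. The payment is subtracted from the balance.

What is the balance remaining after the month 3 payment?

Month 1: opening $3,471.62; interest $41.65 → $3,513.27; payment $746.30; balance $2,766.97
Month 2: opening $2,766.97; interest $33.20 → $2,800.17; payment $746.30; balance $2,053.87
Month 3: opening $2,053.87; interest $24.64 → $2,078.51; payment $746.30; balance $1,332.21

$1,332.21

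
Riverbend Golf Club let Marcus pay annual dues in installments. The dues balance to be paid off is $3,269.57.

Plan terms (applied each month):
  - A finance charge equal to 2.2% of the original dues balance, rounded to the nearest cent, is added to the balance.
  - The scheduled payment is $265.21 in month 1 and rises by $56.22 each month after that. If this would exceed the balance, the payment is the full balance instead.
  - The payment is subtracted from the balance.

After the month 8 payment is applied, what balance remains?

$149.17

# | Opening | Interest | Payment | End bal
1 | $3,269.57 | $71.93 | $265.21 | $3,076.29
2 | $3,076.29 | $71.93 | $321.43 | $2,826.79
3 | $2,826.79 | $71.93 | $377.65 | $2,521.07
4 | $2,521.07 | $71.93 | $433.87 | $2,159.13
5 | $2,159.13 | $71.93 | $490.09 | $1,740.97
6 | $1,740.97 | $71.93 | $546.31 | $1,266.59
7 | $1,266.59 | $71.93 | $602.53 | $735.99
8 | $735.99 | $71.93 | $658.75 | $149.17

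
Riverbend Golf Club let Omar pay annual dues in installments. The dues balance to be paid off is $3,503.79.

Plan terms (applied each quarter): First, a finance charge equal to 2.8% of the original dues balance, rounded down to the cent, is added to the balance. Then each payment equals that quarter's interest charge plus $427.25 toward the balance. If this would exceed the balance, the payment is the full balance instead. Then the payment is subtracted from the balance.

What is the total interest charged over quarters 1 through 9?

$882.90

Quarter 1: $3,503.79 +$98.10 interest = $3,601.89; pay $525.35 → $3,076.54
Quarter 2: $3,076.54 +$98.10 interest = $3,174.64; pay $525.35 → $2,649.29
Quarter 3: $2,649.29 +$98.10 interest = $2,747.39; pay $525.35 → $2,222.04
Quarter 4: $2,222.04 +$98.10 interest = $2,320.14; pay $525.35 → $1,794.79
Quarter 5: $1,794.79 +$98.10 interest = $1,892.89; pay $525.35 → $1,367.54
Quarter 6: $1,367.54 +$98.10 interest = $1,465.64; pay $525.35 → $940.29
Quarter 7: $940.29 +$98.10 interest = $1,038.39; pay $525.35 → $513.04
Quarter 8: $513.04 +$98.10 interest = $611.14; pay $525.35 → $85.79
Quarter 9: $85.79 +$98.10 interest = $183.89; pay $183.89 → $0.00
Total interest: $98.10 + $98.10 + $98.10 + $98.10 + $98.10 + $98.10 + $98.10 + $98.10 + $98.10 = $882.90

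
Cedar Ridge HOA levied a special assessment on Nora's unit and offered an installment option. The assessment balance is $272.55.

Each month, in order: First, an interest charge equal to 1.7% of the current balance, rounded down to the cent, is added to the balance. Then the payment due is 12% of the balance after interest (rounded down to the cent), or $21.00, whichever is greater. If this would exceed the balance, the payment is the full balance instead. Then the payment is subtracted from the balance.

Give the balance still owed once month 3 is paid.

Month 1: $272.55 +$4.63 interest = $277.18; pay $33.26 → $243.92
Month 2: $243.92 +$4.14 interest = $248.06; pay $29.76 → $218.30
Month 3: $218.30 +$3.71 interest = $222.01; pay $26.64 → $195.37

$195.37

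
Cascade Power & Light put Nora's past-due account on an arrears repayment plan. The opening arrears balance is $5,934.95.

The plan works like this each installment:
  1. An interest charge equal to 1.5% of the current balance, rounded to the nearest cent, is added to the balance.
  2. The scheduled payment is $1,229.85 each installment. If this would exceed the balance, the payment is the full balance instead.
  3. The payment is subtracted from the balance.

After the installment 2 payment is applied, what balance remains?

$3,636.18

Installment 1: opening $5,934.95; interest $89.02 → $6,023.97; payment $1,229.85; balance $4,794.12
Installment 2: opening $4,794.12; interest $71.91 → $4,866.03; payment $1,229.85; balance $3,636.18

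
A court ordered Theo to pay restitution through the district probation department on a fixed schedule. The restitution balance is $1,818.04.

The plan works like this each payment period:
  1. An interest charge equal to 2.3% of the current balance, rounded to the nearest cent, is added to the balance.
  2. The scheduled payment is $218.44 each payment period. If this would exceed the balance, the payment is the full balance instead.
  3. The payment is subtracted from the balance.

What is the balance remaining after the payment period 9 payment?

$74.06

Payment period 1: $1,818.04 +$41.81 interest = $1,859.85; pay $218.44 → $1,641.41
Payment period 2: $1,641.41 +$37.75 interest = $1,679.16; pay $218.44 → $1,460.72
Payment period 3: $1,460.72 +$33.60 interest = $1,494.32; pay $218.44 → $1,275.88
Payment period 4: $1,275.88 +$29.35 interest = $1,305.23; pay $218.44 → $1,086.79
Payment period 5: $1,086.79 +$25.00 interest = $1,111.79; pay $218.44 → $893.35
Payment period 6: $893.35 +$20.55 interest = $913.90; pay $218.44 → $695.46
Payment period 7: $695.46 +$16.00 interest = $711.46; pay $218.44 → $493.02
Payment period 8: $493.02 +$11.34 interest = $504.36; pay $218.44 → $285.92
Payment period 9: $285.92 +$6.58 interest = $292.50; pay $218.44 → $74.06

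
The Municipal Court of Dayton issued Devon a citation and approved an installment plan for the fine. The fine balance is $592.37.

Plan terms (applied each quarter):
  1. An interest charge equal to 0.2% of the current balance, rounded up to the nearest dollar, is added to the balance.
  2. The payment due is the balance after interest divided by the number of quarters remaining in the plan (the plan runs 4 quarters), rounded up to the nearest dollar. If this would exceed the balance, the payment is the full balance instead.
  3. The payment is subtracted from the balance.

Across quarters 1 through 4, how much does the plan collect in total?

Quarter 1: $592.37 +$2.00 interest = $594.37; pay $149.00 → $445.37
Quarter 2: $445.37 +$1.00 interest = $446.37; pay $149.00 → $297.37
Quarter 3: $297.37 +$1.00 interest = $298.37; pay $150.00 → $148.37
Quarter 4: $148.37 +$1.00 interest = $149.37; pay $149.37 → $0.00
Total paid: $597.37

$597.37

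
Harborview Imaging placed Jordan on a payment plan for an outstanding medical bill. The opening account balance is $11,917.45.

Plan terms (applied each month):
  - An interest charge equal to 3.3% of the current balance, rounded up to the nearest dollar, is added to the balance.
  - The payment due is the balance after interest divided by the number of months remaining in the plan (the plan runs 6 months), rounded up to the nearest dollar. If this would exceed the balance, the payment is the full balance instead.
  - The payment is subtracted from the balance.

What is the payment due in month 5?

Month 1: opening $11,917.45; interest $394.00 → $12,311.45; payment $2,052.00; balance $10,259.45
Month 2: opening $10,259.45; interest $339.00 → $10,598.45; payment $2,120.00; balance $8,478.45
Month 3: opening $8,478.45; interest $280.00 → $8,758.45; payment $2,190.00; balance $6,568.45
Month 4: opening $6,568.45; interest $217.00 → $6,785.45; payment $2,262.00; balance $4,523.45
Month 5: opening $4,523.45; interest $150.00 → $4,673.45; payment $2,337.00; balance $2,336.45

$2,337.00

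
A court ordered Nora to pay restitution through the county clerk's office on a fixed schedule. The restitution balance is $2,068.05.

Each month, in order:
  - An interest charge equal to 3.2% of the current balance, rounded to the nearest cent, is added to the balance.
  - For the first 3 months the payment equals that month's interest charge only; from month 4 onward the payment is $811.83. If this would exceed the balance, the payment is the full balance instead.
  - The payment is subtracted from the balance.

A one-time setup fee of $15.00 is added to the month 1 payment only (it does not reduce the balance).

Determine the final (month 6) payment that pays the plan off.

Month 1: $2,068.05 +$66.18 interest = $2,134.23; pay $66.18 (+ $15.00 fee) → $2,068.05
Month 2: $2,068.05 +$66.18 interest = $2,134.23; pay $66.18 → $2,068.05
Month 3: $2,068.05 +$66.18 interest = $2,134.23; pay $66.18 → $2,068.05
Month 4: $2,068.05 +$66.18 interest = $2,134.23; pay $811.83 → $1,322.40
Month 5: $1,322.40 +$42.32 interest = $1,364.72; pay $811.83 → $552.89
Month 6: $552.89 +$17.69 interest = $570.58; pay $570.58 → $0.00

$570.58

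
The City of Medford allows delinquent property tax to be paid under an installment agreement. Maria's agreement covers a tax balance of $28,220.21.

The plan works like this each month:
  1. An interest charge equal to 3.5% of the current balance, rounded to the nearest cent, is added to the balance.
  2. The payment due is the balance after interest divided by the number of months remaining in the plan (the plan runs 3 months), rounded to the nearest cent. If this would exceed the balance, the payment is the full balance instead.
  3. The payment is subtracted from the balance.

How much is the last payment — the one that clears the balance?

$10,429.42

Month 1: opening $28,220.21; interest $987.71 → $29,207.92; payment $9,735.97; balance $19,471.95
Month 2: opening $19,471.95; interest $681.52 → $20,153.47; payment $10,076.74; balance $10,076.73
Month 3: opening $10,076.73; interest $352.69 → $10,429.42; payment $10,429.42; balance $0.00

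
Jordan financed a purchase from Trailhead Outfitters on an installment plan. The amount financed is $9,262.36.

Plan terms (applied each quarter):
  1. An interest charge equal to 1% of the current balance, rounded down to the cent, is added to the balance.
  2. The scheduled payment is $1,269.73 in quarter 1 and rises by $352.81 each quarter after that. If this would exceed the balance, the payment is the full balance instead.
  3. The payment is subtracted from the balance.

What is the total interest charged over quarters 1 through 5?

Quarter 1: opening $9,262.36; interest $92.62 → $9,354.98; payment $1,269.73; balance $8,085.25
Quarter 2: opening $8,085.25; interest $80.85 → $8,166.10; payment $1,622.54; balance $6,543.56
Quarter 3: opening $6,543.56; interest $65.43 → $6,608.99; payment $1,975.35; balance $4,633.64
Quarter 4: opening $4,633.64; interest $46.33 → $4,679.97; payment $2,328.16; balance $2,351.81
Quarter 5: opening $2,351.81; interest $23.51 → $2,375.32; payment $2,375.32; balance $0.00
Total interest: $92.62 + $80.85 + $65.43 + $46.33 + $23.51 = $308.74

$308.74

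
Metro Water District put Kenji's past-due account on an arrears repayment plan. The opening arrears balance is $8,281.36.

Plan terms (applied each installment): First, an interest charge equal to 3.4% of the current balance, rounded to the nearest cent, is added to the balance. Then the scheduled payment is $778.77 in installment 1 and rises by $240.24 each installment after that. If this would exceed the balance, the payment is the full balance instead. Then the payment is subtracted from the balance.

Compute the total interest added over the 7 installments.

$1,299.34

Installment 1: opening $8,281.36; interest $281.57 → $8,562.93; payment $778.77; balance $7,784.16
Installment 2: opening $7,784.16; interest $264.66 → $8,048.82; payment $1,019.01; balance $7,029.81
Installment 3: opening $7,029.81; interest $239.01 → $7,268.82; payment $1,259.25; balance $6,009.57
Installment 4: opening $6,009.57; interest $204.33 → $6,213.90; payment $1,499.49; balance $4,714.41
Installment 5: opening $4,714.41; interest $160.29 → $4,874.70; payment $1,739.73; balance $3,134.97
Installment 6: opening $3,134.97; interest $106.59 → $3,241.56; payment $1,979.97; balance $1,261.59
Installment 7: opening $1,261.59; interest $42.89 → $1,304.48; payment $1,304.48; balance $0.00
Total interest: $281.57 + $264.66 + $239.01 + $204.33 + $160.29 + $106.59 + $42.89 = $1,299.34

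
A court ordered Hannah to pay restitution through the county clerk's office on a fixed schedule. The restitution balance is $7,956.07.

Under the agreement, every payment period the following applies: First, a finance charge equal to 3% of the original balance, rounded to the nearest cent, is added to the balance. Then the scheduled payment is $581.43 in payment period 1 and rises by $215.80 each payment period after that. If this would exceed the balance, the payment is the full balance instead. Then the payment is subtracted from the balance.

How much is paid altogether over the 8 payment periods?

$9,865.51

Payment period 1: $7,956.07 +$238.68 interest = $8,194.75; pay $581.43 → $7,613.32
Payment period 2: $7,613.32 +$238.68 interest = $7,852.00; pay $797.23 → $7,054.77
Payment period 3: $7,054.77 +$238.68 interest = $7,293.45; pay $1,013.03 → $6,280.42
Payment period 4: $6,280.42 +$238.68 interest = $6,519.10; pay $1,228.83 → $5,290.27
Payment period 5: $5,290.27 +$238.68 interest = $5,528.95; pay $1,444.63 → $4,084.32
Payment period 6: $4,084.32 +$238.68 interest = $4,323.00; pay $1,660.43 → $2,662.57
Payment period 7: $2,662.57 +$238.68 interest = $2,901.25; pay $1,876.23 → $1,025.02
Payment period 8: $1,025.02 +$238.68 interest = $1,263.70; pay $1,263.70 → $0.00
Total paid: $9,865.51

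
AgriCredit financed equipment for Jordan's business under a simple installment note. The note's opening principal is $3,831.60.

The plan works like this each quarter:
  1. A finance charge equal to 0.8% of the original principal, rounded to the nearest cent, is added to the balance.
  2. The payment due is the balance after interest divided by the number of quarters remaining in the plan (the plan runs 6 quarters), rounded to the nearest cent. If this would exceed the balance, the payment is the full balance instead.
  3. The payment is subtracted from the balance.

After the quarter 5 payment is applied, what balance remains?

$683.04

# | Opening | Interest | Payment | End bal
1 | $3,831.60 | $30.65 | $643.71 | $3,218.54
2 | $3,218.54 | $30.65 | $649.84 | $2,599.35
3 | $2,599.35 | $30.65 | $657.50 | $1,972.50
4 | $1,972.50 | $30.65 | $667.72 | $1,335.43
5 | $1,335.43 | $30.65 | $683.04 | $683.04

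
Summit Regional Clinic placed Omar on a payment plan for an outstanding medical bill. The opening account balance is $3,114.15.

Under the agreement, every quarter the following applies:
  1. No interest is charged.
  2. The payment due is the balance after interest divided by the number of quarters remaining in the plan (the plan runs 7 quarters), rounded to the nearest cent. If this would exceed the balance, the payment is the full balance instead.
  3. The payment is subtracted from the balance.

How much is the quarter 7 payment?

$444.87

# | Opening | Payment | End bal
1 | $3,114.15 | $444.88 | $2,669.27
2 | $2,669.27 | $444.88 | $2,224.39
3 | $2,224.39 | $444.88 | $1,779.51
4 | $1,779.51 | $444.88 | $1,334.63
5 | $1,334.63 | $444.88 | $889.75
6 | $889.75 | $444.88 | $444.87
7 | $444.87 | $444.87 | $0.00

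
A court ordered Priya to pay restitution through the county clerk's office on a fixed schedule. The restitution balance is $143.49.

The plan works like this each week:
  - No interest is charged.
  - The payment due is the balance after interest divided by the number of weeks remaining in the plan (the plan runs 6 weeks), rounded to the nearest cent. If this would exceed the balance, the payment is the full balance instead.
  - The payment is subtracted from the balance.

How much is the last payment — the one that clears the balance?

Week 1: $143.49 − $23.92 → $119.57
Week 2: $119.57 − $23.91 → $95.66
Week 3: $95.66 − $23.92 → $71.74
Week 4: $71.74 − $23.91 → $47.83
Week 5: $47.83 − $23.92 → $23.91
Week 6: $23.91 − $23.91 → $0.00

$23.91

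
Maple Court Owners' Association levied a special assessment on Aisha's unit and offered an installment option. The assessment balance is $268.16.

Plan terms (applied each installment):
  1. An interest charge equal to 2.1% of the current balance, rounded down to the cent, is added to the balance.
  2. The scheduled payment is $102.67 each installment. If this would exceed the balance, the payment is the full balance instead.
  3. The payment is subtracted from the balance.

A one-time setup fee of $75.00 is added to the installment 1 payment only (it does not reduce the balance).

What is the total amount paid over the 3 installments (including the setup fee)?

Installment 1: opening $268.16; interest $5.63 → $273.79; payment $102.67 (+ $75.00 fee); balance $171.12
Installment 2: opening $171.12; interest $3.59 → $174.71; payment $102.67; balance $72.04
Installment 3: opening $72.04; interest $1.51 → $73.55; payment $73.55; balance $0.00
Total paid: $353.89

$353.89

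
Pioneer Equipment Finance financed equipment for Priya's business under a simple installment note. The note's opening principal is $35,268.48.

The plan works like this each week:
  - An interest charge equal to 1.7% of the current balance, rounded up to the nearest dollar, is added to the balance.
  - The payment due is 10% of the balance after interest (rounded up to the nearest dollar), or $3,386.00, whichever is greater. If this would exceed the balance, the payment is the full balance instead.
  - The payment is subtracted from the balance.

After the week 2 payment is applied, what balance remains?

$29,444.48

Week 1: opening $35,268.48; interest $600.00 → $35,868.48; payment $3,587.00; balance $32,281.48
Week 2: opening $32,281.48; interest $549.00 → $32,830.48; payment $3,386.00; balance $29,444.48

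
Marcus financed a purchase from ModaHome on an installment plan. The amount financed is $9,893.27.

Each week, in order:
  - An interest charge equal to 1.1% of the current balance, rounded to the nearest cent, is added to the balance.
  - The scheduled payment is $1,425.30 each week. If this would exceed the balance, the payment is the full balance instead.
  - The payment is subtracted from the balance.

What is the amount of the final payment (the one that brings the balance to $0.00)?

Week 1: opening $9,893.27; interest $108.83 → $10,002.10; payment $1,425.30; balance $8,576.80
Week 2: opening $8,576.80; interest $94.34 → $8,671.14; payment $1,425.30; balance $7,245.84
Week 3: opening $7,245.84; interest $79.70 → $7,325.54; payment $1,425.30; balance $5,900.24
Week 4: opening $5,900.24; interest $64.90 → $5,965.14; payment $1,425.30; balance $4,539.84
Week 5: opening $4,539.84; interest $49.94 → $4,589.78; payment $1,425.30; balance $3,164.48
Week 6: opening $3,164.48; interest $34.81 → $3,199.29; payment $1,425.30; balance $1,773.99
Week 7: opening $1,773.99; interest $19.51 → $1,793.50; payment $1,425.30; balance $368.20
Week 8: opening $368.20; interest $4.05 → $372.25; payment $372.25; balance $0.00

$372.25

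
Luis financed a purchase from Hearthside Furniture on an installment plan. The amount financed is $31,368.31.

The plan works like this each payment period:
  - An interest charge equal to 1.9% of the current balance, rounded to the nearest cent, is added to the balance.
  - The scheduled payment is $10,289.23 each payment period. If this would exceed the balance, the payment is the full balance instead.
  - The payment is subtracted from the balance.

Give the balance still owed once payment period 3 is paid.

$1,732.61

Payment period 1: opening $31,368.31; interest $596.00 → $31,964.31; payment $10,289.23; balance $21,675.08
Payment period 2: opening $21,675.08; interest $411.83 → $22,086.91; payment $10,289.23; balance $11,797.68
Payment period 3: opening $11,797.68; interest $224.16 → $12,021.84; payment $10,289.23; balance $1,732.61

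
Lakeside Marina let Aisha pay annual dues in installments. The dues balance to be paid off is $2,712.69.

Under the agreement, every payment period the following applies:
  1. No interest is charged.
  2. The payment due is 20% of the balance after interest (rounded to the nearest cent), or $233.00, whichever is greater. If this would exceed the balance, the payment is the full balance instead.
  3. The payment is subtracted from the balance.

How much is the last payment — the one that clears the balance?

Payment period 1: opening $2,712.69; payment $542.54; balance $2,170.15
Payment period 2: opening $2,170.15; payment $434.03; balance $1,736.12
Payment period 3: opening $1,736.12; payment $347.22; balance $1,388.90
Payment period 4: opening $1,388.90; payment $277.78; balance $1,111.12
Payment period 5: opening $1,111.12; payment $233.00; balance $878.12
Payment period 6: opening $878.12; payment $233.00; balance $645.12
Payment period 7: opening $645.12; payment $233.00; balance $412.12
Payment period 8: opening $412.12; payment $233.00; balance $179.12
Payment period 9: opening $179.12; payment $179.12; balance $0.00

$179.12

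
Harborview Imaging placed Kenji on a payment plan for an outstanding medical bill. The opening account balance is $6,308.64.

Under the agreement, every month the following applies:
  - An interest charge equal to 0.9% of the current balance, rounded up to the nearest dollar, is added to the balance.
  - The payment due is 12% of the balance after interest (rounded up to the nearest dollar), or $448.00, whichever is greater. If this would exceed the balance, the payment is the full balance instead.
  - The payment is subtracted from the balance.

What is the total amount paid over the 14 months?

Month 1: $6,308.64 +$57.00 interest = $6,365.64; pay $764.00 → $5,601.64
Month 2: $5,601.64 +$51.00 interest = $5,652.64; pay $679.00 → $4,973.64
Month 3: $4,973.64 +$45.00 interest = $5,018.64; pay $603.00 → $4,415.64
Month 4: $4,415.64 +$40.00 interest = $4,455.64; pay $535.00 → $3,920.64
Month 5: $3,920.64 +$36.00 interest = $3,956.64; pay $475.00 → $3,481.64
Month 6: $3,481.64 +$32.00 interest = $3,513.64; pay $448.00 → $3,065.64
Month 7: $3,065.64 +$28.00 interest = $3,093.64; pay $448.00 → $2,645.64
Month 8: $2,645.64 +$24.00 interest = $2,669.64; pay $448.00 → $2,221.64
Month 9: $2,221.64 +$20.00 interest = $2,241.64; pay $448.00 → $1,793.64
Month 10: $1,793.64 +$17.00 interest = $1,810.64; pay $448.00 → $1,362.64
Month 11: $1,362.64 +$13.00 interest = $1,375.64; pay $448.00 → $927.64
Month 12: $927.64 +$9.00 interest = $936.64; pay $448.00 → $488.64
Month 13: $488.64 +$5.00 interest = $493.64; pay $448.00 → $45.64
Month 14: $45.64 +$1.00 interest = $46.64; pay $46.64 → $0.00
Total paid: $6,686.64

$6,686.64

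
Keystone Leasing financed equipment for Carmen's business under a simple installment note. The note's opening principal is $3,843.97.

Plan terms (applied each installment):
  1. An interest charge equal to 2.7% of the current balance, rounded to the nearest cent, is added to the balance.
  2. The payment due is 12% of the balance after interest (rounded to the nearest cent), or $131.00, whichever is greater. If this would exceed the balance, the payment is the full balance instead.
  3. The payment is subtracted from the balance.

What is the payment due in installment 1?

$473.73

# | Opening | Interest | Payment | End bal
1 | $3,843.97 | $103.79 | $473.73 | $3,474.03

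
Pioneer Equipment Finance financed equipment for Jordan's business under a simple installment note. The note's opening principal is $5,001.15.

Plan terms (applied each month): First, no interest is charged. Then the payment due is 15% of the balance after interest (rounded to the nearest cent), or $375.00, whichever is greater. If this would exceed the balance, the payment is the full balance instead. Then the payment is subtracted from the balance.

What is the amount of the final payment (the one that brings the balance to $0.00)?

$344.04

# | Opening | Payment | End bal
1 | $5,001.15 | $750.17 | $4,250.98
2 | $4,250.98 | $637.65 | $3,613.33
3 | $3,613.33 | $542.00 | $3,071.33
4 | $3,071.33 | $460.70 | $2,610.63
5 | $2,610.63 | $391.59 | $2,219.04
6 | $2,219.04 | $375.00 | $1,844.04
7 | $1,844.04 | $375.00 | $1,469.04
8 | $1,469.04 | $375.00 | $1,094.04
9 | $1,094.04 | $375.00 | $719.04
10 | $719.04 | $375.00 | $344.04
11 | $344.04 | $344.04 | $0.00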